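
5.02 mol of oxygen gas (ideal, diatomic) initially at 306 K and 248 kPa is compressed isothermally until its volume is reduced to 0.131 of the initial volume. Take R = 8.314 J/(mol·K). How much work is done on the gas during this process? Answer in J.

26000 J

V₁ = nRT₁/P₁ = 5.02×8.314×306/248 = 51.5 L.
Isothermal: T stays 306 K; PV = const ⇒ V₂ = 6.75 L, P₂ = 1890 kPa.
W = nRT ln(V₂/V₁) = 5.02×8.314×306×ln(0.131) = -26000 J.
Work done on the gas = −W_by = 26000 J.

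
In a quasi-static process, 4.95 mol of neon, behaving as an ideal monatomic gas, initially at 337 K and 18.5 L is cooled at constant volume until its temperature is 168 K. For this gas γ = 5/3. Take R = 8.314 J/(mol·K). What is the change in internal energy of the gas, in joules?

-10400 J

P₁ = nRT₁/V₁ = 4.95×8.314×337/18.5 = 750 kPa.
Isochoric: V stays 18.5 L; P/T = const ⇒ T₂ = 168 K, P₂ = 374 kPa.
For an ideal gas ΔU = nCvΔT with Cv = (3/2)R = 12.5 J/(mol·K).
ΔU = 4.95×12.5×(168−337) = -10400 J.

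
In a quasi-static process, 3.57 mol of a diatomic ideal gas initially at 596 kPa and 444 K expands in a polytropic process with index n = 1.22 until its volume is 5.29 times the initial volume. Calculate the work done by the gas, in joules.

18400 J

V₁ = nRT₁/P₁ = 3.57×8.314×444/596 = 22.1 L.
Polytropic n=1.22: T₂ = T₁(V₁/V₂)^(n−1) = 444×(0.189)^0.22 = 308 K; P₂ = P₁(V₁/V₂)^n = 78.1 kPa.
W = (P₁V₁−P₂V₂)/(n−1) = (596×22.1−78.1×117)/0.22 = 18400 J.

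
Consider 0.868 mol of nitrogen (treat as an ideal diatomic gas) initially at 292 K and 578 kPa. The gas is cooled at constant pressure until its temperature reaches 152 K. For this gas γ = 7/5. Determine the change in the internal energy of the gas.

-2530 J

V₁ = nRT₁/P₁ = 0.868×8.314×292/578 = 3.65 L.
Isobaric: P stays 578 kPa; V/T = const ⇒ T₂ = 152 K, V₂ = 1.90 L.
For an ideal gas ΔU = nCvΔT with Cv = (5/2)R = 20.8 J/(mol·K).
ΔU = 0.868×20.8×(152−292) = -2530 J.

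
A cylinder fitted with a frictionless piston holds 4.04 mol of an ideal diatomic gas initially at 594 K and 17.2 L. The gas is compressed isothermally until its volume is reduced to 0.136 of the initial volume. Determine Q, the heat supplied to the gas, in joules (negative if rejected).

P₁ = nRT₁/V₁ = 4.04×8.314×594/17.2 = 1160 kPa.
Isothermal: T stays 594 K; PV = const ⇒ V₂ = 2.34 L, P₂ = 8530 kPa.
ΔU = 0 (ideal gas, T constant).
W = nRT ln(V₂/V₁) = 4.04×8.314×594×ln(0.136) = -39800 J.
Q = ΔU + W = -39800 J.

-39800 J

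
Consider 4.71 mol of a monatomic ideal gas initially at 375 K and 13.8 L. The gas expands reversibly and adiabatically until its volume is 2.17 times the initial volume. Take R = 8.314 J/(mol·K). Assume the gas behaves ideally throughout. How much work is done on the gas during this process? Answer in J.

P₁ = nRT₁/V₁ = 4.71×8.314×375/13.8 = 1060 kPa.
Adiabatic: TV^(γ−1) = const ⇒ T₂ = 375×(0.461)^0.667 = 224 K; PV^γ = const ⇒ P₂ = 293 kPa.
ΔU = nCvΔT = 4.71×12.5×(224−375) = -8890 J.
Q = 0 for an adiabatic process, so W = −ΔU = 8890 J.
Work done on the gas = −W_by = -8890 J.

-8890 J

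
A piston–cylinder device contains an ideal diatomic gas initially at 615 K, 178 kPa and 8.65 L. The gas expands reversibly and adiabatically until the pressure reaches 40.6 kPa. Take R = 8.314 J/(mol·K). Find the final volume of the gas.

24.9 L

Adiabatic: T₂/T₁ = (P₂/P₁)^((γ−1)/γ) ⇒ T₂ = 615×(0.228)^0.286 = 403 K; V₂ = 24.9 L.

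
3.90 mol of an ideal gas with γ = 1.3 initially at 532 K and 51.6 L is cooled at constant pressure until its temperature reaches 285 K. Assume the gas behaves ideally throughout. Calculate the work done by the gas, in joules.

P₁ = nRT₁/V₁ = 3.90×8.314×532/51.6 = 334 kPa.
Isobaric: P stays 334 kPa; V/T = const ⇒ T₂ = 285 K, V₂ = 27.6 L.
W = PΔV = 334×(27.6−51.6) kPa·L = -8010 J.

-8010 J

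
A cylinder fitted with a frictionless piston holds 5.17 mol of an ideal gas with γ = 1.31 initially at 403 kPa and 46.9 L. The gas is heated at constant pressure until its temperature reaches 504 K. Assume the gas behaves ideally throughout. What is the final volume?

53.8 L

T₁ = P₁V₁/(nR) = 403×46.9/(5.17×8.314) = 440 K.
Isobaric: P stays 403 kPa; V/T = const ⇒ T₂ = 504 K, V₂ = 53.8 L.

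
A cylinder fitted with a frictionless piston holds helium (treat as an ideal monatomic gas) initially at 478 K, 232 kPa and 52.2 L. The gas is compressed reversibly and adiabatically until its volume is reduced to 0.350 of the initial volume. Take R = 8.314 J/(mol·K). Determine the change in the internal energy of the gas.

18400 J

n = P₁V₁/(RT₁) = 232×52.2/(8.314×478) = 3.05 mol.
Adiabatic: TV^(γ−1) = const ⇒ T₂ = 478×(2.86)^0.667 = 962 K; PV^γ = const ⇒ P₂ = 1330 kPa.
For an ideal gas ΔU = nCvΔT with Cv = (3/2)R = 12.5 J/(mol·K).
ΔU = 3.05×12.5×(962−478) = 18400 J.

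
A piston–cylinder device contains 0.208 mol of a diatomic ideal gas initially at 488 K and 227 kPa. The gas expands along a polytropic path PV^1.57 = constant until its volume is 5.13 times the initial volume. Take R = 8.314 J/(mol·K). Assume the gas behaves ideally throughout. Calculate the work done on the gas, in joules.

V₁ = nRT₁/P₁ = 0.208×8.314×488/227 = 3.72 L.
Polytropic n=1.57: T₂ = T₁(V₁/V₂)^(n−1) = 488×(0.195)^0.57 = 192 K; P₂ = P₁(V₁/V₂)^n = 17.4 kPa.
W = (P₁V₁−P₂V₂)/(n−1) = (227×3.72−17.4×19.1)/0.57 = 898 J.
Work done on the gas = −W_by = -898 J.

-898 J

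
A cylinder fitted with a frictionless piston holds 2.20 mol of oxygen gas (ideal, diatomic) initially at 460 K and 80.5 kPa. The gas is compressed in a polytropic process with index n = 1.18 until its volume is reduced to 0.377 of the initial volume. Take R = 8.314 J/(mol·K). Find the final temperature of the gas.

V₁ = nRT₁/P₁ = 2.20×8.314×460/80.5 = 105 L.
Polytropic n=1.18: T₂ = T₁(V₁/V₂)^(n−1) = 460×(2.65)^0.18 = 548 K; P₂ = P₁(V₁/V₂)^n = 255 kPa.

548 K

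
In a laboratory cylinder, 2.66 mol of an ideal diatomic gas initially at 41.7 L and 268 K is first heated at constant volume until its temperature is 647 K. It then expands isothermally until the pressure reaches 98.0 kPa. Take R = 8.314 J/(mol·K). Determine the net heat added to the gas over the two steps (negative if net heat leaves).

P₁ = nRT₁/V₁ = 2.66×8.314×268/41.7 = 142 kPa.
Step 1 — Isochoric: V stays 41.7 L; P/T = const ⇒ T₂ = 647 K, P₂ = 343 kPa.
W = 0 (no volume change).
ΔU = nCvΔT = 2.66×20.8×(647−268) = 21000 J.
Q = ΔU = 21000 J.
State after step 1: P = 343 kPa, V = 41.7 L, T = 647 K.
Step 2 — Isothermal: T stays 647 K; PV = const ⇒ V₂ = 146 L, P₂ = 98.0 kPa.
ΔU = 0 (ideal gas, T constant).
W = nRT ln(V₂/V₁) = 2.66×8.314×647×ln(3.50) = 17900 J.
Q = ΔU + W = 17900 J.
Net over both steps: W = 17900 J, Q = 38900 J, ΔU = 21000 J.

38900 J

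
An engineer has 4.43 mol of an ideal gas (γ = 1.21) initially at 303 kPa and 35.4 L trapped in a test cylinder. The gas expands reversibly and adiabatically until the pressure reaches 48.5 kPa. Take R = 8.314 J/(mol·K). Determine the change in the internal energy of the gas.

T₁ = P₁V₁/(nR) = 303×35.4/(4.43×8.314) = 291 K.
Adiabatic: T₂/T₁ = (P₂/P₁)^((γ−1)/γ) ⇒ T₂ = 291×(0.160)^0.174 = 212 K; V₂ = 161 L.
For an ideal gas ΔU = nCvΔT with Cv = R/(γ−1) = 39.6 J/(mol·K).
ΔU = 4.43×39.6×(212−291) = -13900 J.

-13900 J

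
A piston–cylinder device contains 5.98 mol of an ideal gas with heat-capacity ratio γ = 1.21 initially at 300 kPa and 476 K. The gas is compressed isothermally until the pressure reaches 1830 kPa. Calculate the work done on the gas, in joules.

V₁ = nRT₁/P₁ = 5.98×8.314×476/300 = 78.9 L.
Isothermal: T stays 476 K; PV = const ⇒ V₂ = 12.9 L, P₂ = 1830 kPa.
W = nRT ln(V₂/V₁) = 5.98×8.314×476×ln(0.164) = -42800 J.
Work done on the gas = −W_by = 42800 J.

42800 J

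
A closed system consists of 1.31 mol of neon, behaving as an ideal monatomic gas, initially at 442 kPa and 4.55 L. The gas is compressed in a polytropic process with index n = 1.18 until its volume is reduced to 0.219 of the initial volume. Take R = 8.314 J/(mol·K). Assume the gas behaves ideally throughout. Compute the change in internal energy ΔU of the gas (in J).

948 J

T₁ = P₁V₁/(nR) = 442×4.55/(1.31×8.314) = 185 K.
Polytropic n=1.18: T₂ = T₁(V₁/V₂)^(n−1) = 185×(4.57)^0.18 = 243 K; P₂ = P₁(V₁/V₂)^n = 2650 kPa.
For an ideal gas ΔU = nCvΔT with Cv = (3/2)R = 12.5 J/(mol·K).
ΔU = 1.31×12.5×(243−185) = 948 J.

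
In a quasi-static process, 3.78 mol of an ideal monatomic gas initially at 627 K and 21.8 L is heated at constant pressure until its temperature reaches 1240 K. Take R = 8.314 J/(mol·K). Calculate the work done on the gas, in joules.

-19300 J

P₁ = nRT₁/V₁ = 3.78×8.314×627/21.8 = 904 kPa.
Isobaric: P stays 904 kPa; V/T = const ⇒ T₂ = 1240 K, V₂ = 43.1 L.
W = PΔV = 904×(43.1−21.8) kPa·L = 19300 J.
Work done on the gas = −W_by = -19300 J.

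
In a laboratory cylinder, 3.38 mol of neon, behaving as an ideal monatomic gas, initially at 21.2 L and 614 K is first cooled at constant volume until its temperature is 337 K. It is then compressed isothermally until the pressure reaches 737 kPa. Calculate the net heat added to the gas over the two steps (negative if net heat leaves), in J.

P₁ = nRT₁/V₁ = 3.38×8.314×614/21.2 = 814 kPa.
Step 1 — Isochoric: V stays 21.2 L; P/T = const ⇒ T₂ = 337 K, P₂ = 447 kPa.
W = 0 (no volume change).
ΔU = nCvΔT = 3.38×12.5×(337−614) = -11700 J.
Q = ΔU = -11700 J.
State after step 1: P = 447 kPa, V = 21.2 L, T = 337 K.
Step 2 — Isothermal: T stays 337 K; PV = const ⇒ V₂ = 12.8 L, P₂ = 737 kPa.
ΔU = 0 (ideal gas, T constant).
W = nRT ln(V₂/V₁) = 3.38×8.314×337×ln(0.606) = -4740 J.
Q = ΔU + W = -4740 J.
Net over both steps: W = -4740 J, Q = -16400 J, ΔU = -11700 J.

-16400 J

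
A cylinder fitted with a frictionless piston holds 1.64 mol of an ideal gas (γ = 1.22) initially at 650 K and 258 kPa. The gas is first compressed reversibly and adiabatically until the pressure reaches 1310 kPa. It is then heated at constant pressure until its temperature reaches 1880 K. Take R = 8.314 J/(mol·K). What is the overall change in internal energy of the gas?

76200 J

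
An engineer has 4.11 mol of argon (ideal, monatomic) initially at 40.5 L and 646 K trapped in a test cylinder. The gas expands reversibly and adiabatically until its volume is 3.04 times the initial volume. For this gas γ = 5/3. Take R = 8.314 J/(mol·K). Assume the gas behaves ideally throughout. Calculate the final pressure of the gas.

85.4 kPa

P₁ = nRT₁/V₁ = 4.11×8.314×646/40.5 = 545 kPa.
Adiabatic: TV^(γ−1) = const ⇒ T₂ = 646×(0.329)^0.667 = 308 K; PV^γ = const ⇒ P₂ = 85.4 kPa.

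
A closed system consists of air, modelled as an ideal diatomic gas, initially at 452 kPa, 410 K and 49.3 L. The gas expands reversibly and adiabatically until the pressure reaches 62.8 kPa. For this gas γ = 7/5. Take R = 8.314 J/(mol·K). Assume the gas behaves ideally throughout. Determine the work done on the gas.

-24000 J

n = P₁V₁/(RT₁) = 452×49.3/(8.314×410) = 6.54 mol.
Adiabatic: T₂/T₁ = (P₂/P₁)^((γ−1)/γ) ⇒ T₂ = 410×(0.139)^0.286 = 233 K; V₂ = 202 L.
ΔU = nCvΔT = 6.54×20.8×(233−410) = -24000 J.
Q = 0 for an adiabatic process, so W = −ΔU = 24000 J.
Work done on the gas = −W_by = -24000 J.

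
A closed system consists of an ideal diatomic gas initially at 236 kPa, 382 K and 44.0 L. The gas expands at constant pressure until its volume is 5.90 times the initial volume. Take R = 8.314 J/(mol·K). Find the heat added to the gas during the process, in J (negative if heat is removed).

178000 J

n = P₁V₁/(RT₁) = 236×44.0/(8.314×382) = 3.27 mol.
Isobaric: P stays 236 kPa; V/T = const ⇒ T₂ = 2250 K, V₂ = 260 L.
W = PΔV = 236×(260−44.0) kPa·L = 50900 J.
ΔU = nCvΔT = 3.27×20.8×(2250−382) = 127000 J.
Q = ΔU + W = nCpΔT = 178000 J.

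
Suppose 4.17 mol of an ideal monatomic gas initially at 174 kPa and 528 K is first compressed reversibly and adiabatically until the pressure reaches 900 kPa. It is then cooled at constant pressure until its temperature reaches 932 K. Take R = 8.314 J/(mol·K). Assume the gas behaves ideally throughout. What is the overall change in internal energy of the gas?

V₁ = nRT₁/P₁ = 4.17×8.314×528/174 = 105 L.
Step 1 — Adiabatic: T₂/T₁ = (P₂/P₁)^((γ−1)/γ) ⇒ T₂ = 528×(5.17)^0.400 = 1020 K; V₂ = 39.2 L.
ΔU = nCvΔT = 4.17×12.5×(1020−528) = 25500 J.
Q = 0 for an adiabatic process, so W = −ΔU = -25500 J.
State after step 1: P = 900 kPa, V = 39.2 L, T = 1020 K.
Step 2 — Isobaric: P stays 900 kPa; V/T = const ⇒ T₂ = 932 K, V₂ = 35.9 L.
W = PΔV = 900×(35.9−39.2) kPa·L = -3010 J.
ΔU = nCvΔT = 4.17×12.5×(932−1020) = -4520 J.
Q = ΔU + W = nCpΔT = -7530 J.
Net over both steps: W = -28500 J, Q = -7530 J, ΔU = 21000 J.

21000 J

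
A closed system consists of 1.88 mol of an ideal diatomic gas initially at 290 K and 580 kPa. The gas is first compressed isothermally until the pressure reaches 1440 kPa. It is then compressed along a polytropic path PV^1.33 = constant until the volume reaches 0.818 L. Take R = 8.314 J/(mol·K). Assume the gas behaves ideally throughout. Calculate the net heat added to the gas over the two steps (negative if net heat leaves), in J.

-5470 J

V₁ = nRT₁/P₁ = 1.88×8.314×290/580 = 7.82 L.
Step 1 — Isothermal: T stays 290 K; PV = const ⇒ V₂ = 3.15 L, P₂ = 1440 kPa.
ΔU = 0 (ideal gas, T constant).
W = nRT ln(V₂/V₁) = 1.88×8.314×290×ln(0.403) = -4120 J.
Q = ΔU + W = -4120 J.
State after step 1: P = 1440 kPa, V = 3.15 L, T = 290 K.
Step 2 — Polytropic n=1.33: T₂ = T₁(V₁/V₂)^(n−1) = 290×(3.85)^0.33 = 452 K; P₂ = P₁(V₁/V₂)^n = 8640 kPa.
W = (P₁V₁−P₂V₂)/(n−1) = (1440×3.15−8640×0.818)/0.33 = -7690 J.
ΔU = nCvΔT = 1.88×20.8×(452−290) = 6350 J.
Q = ΔU + W = -1350 J.
Net over both steps: W = -11800 J, Q = -5470 J, ΔU = 6350 J.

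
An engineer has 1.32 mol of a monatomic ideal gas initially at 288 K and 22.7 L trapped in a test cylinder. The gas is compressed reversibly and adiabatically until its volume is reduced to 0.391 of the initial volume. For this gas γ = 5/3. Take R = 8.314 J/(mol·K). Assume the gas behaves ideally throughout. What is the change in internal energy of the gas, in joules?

P₁ = nRT₁/V₁ = 1.32×8.314×288/22.7 = 139 kPa.
Adiabatic: TV^(γ−1) = const ⇒ T₂ = 288×(2.56)^0.667 = 539 K; PV^γ = const ⇒ P₂ = 666 kPa.
For an ideal gas ΔU = nCvΔT with Cv = (3/2)R = 12.5 J/(mol·K).
ΔU = 1.32×12.5×(539−288) = 4130 J.

4130 J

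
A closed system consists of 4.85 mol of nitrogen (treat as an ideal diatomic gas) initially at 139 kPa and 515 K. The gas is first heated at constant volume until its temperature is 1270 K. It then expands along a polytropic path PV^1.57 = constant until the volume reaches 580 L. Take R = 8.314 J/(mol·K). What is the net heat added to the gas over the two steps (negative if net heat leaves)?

55600 J

V₁ = nRT₁/P₁ = 4.85×8.314×515/139 = 149 L.
Step 1 — Isochoric: V stays 149 L; P/T = const ⇒ T₂ = 1270 K, P₂ = 343 kPa.
W = 0 (no volume change).
ΔU = nCvΔT = 4.85×20.8×(1270−515) = 76100 J.
Q = ΔU = 76100 J.
State after step 1: P = 343 kPa, V = 149 L, T = 1270 K.
Step 2 — Polytropic n=1.57: T₂ = T₁(V₁/V₂)^(n−1) = 1270×(0.258)^0.57 = 586 K; P₂ = P₁(V₁/V₂)^n = 40.8 kPa.
W = (P₁V₁−P₂V₂)/(n−1) = (343×149−40.8×580)/0.57 = 48400 J.
ΔU = nCvΔT = 4.85×20.8×(586−1270) = -68900 J.
Q = ΔU + W = -20600 J.
Net over both steps: W = 48400 J, Q = 55600 J, ΔU = 7170 J.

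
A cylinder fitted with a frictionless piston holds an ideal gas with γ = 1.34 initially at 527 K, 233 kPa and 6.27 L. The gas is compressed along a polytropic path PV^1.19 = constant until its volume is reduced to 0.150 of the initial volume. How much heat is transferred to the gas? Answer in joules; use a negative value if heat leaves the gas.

n = P₁V₁/(RT₁) = 233×6.27/(8.314×527) = 0.333 mol.
Polytropic n=1.19: T₂ = T₁(V₁/V₂)^(n−1) = 527×(6.67)^0.19 = 756 K; P₂ = P₁(V₁/V₂)^n = 2230 kPa.
W = (P₁V₁−P₂V₂)/(n−1) = (233×6.27−2230×0.940)/0.19 = -3340 J.
ΔU = nCvΔT = 0.333×24.5×(756−527) = 1860 J.
Q = ΔU + W = -1470 J.

-1470 J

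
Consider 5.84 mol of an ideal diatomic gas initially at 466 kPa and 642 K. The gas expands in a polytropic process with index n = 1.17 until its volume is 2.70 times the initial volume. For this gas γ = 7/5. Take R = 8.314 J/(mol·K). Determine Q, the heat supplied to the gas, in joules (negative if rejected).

16400 J

V₁ = nRT₁/P₁ = 5.84×8.314×642/466 = 66.9 L.
Polytropic n=1.17: T₂ = T₁(V₁/V₂)^(n−1) = 642×(0.370)^0.17 = 542 K; P₂ = P₁(V₁/V₂)^n = 146 kPa.
W = (P₁V₁−P₂V₂)/(n−1) = (466×66.9−146×181)/0.17 = 28500 J.
ΔU = nCvΔT = 5.84×20.8×(542−642) = -12100 J.
Q = ΔU + W = 16400 J.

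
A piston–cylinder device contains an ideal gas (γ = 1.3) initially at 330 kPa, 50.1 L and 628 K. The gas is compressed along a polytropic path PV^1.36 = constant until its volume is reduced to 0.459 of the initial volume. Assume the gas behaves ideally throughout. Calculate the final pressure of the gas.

Polytropic n=1.36: T₂ = T₁(V₁/V₂)^(n−1) = 628×(2.18)^0.36 = 831 K; P₂ = P₁(V₁/V₂)^n = 952 kPa.

952 kPa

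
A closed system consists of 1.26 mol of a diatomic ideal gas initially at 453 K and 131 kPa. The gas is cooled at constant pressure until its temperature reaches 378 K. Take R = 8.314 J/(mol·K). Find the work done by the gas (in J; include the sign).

V₁ = nRT₁/P₁ = 1.26×8.314×453/131 = 36.2 L.
Isobaric: P stays 131 kPa; V/T = const ⇒ T₂ = 378 K, V₂ = 30.2 L.
W = PΔV = 131×(30.2−36.2) kPa·L = -786 J.

-786 J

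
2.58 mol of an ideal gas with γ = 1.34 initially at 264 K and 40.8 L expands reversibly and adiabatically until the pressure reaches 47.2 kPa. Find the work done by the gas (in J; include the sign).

P₁ = nRT₁/V₁ = 2.58×8.314×264/40.8 = 139 kPa.
Adiabatic: T₂/T₁ = (P₂/P₁)^((γ−1)/γ) ⇒ T₂ = 264×(0.340)^0.254 = 201 K; V₂ = 91.3 L.
ΔU = nCvΔT = 2.58×24.5×(201−264) = -3990 J.
Q = 0 for an adiabatic process, so W = −ΔU = 3990 J.

3990 J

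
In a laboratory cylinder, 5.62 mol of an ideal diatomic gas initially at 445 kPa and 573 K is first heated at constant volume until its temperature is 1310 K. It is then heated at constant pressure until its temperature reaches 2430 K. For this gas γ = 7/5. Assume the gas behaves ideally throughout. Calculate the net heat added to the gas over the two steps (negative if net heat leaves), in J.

269000 J

V₁ = nRT₁/P₁ = 5.62×8.314×573/445 = 60.2 L.
Step 1 — Isochoric: V stays 60.2 L; P/T = const ⇒ T₂ = 1310 K, P₂ = 1020 kPa.
W = 0 (no volume change).
ΔU = nCvΔT = 5.62×20.8×(1310−573) = 86100 J.
Q = ΔU = 86100 J.
State after step 1: P = 1020 kPa, V = 60.2 L, T = 1310 K.
Step 2 — Isobaric: P stays 1020 kPa; V/T = const ⇒ T₂ = 2430 K, V₂ = 112 L.
W = PΔV = 1020×(112−60.2) kPa·L = 52300 J.
ΔU = nCvΔT = 5.62×20.8×(2430−1310) = 131000 J.
Q = ΔU + W = nCpΔT = 183000 J.
Net over both steps: W = 52300 J, Q = 269000 J, ΔU = 217000 J.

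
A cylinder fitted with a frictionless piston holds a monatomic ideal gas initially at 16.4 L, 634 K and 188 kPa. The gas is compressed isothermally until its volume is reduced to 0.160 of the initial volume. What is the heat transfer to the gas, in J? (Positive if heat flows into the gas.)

-5650 J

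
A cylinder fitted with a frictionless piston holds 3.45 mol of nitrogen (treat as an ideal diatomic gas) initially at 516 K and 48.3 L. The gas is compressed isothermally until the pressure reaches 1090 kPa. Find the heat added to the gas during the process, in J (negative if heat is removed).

-18800 J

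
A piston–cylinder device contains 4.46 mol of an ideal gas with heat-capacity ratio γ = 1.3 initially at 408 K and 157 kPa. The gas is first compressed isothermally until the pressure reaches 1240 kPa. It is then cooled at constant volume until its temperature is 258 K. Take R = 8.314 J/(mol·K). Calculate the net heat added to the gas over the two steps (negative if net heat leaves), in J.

V₁ = nRT₁/P₁ = 4.46×8.314×408/157 = 96.4 L.
Step 1 — Isothermal: T stays 408 K; PV = const ⇒ V₂ = 12.2 L, P₂ = 1240 kPa.
ΔU = 0 (ideal gas, T constant).
W = nRT ln(V₂/V₁) = 4.46×8.314×408×ln(0.127) = -31300 J.
Q = ΔU + W = -31300 J.
State after step 1: P = 1240 kPa, V = 12.2 L, T = 408 K.
Step 2 — Isochoric: V stays 12.2 L; P/T = const ⇒ T₂ = 258 K, P₂ = 784 kPa.
W = 0 (no volume change).
ΔU = nCvΔT = 4.46×27.7×(258−408) = -18500 J.
Q = ΔU = -18500 J.
Net over both steps: W = -31300 J, Q = -49800 J, ΔU = -18500 J.

-49800 J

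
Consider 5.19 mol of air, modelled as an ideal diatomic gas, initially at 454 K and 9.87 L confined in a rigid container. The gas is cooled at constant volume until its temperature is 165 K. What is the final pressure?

721 kPa

P₁ = nRT₁/V₁ = 5.19×8.314×454/9.87 = 1980 kPa.
Isochoric: V stays 9.87 L; P/T = const ⇒ T₂ = 165 K, P₂ = 721 kPa.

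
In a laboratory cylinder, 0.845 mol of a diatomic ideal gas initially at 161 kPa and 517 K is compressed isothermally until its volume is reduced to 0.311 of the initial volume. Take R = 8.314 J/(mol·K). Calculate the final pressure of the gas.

V₁ = nRT₁/P₁ = 0.845×8.314×517/161 = 22.6 L.
Isothermal: T stays 517 K; PV = const ⇒ V₂ = 7.02 L, P₂ = 518 kPa.

518 kPa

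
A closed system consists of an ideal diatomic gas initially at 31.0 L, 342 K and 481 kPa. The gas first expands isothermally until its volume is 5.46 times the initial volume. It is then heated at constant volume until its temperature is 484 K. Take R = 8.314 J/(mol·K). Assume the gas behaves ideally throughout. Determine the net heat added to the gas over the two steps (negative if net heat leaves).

n = P₁V₁/(RT₁) = 481×31.0/(8.314×342) = 5.24 mol.
Step 1 — Isothermal: T stays 342 K; PV = const ⇒ V₂ = 169 L, P₂ = 88.1 kPa.
ΔU = 0 (ideal gas, T constant).
W = nRT ln(V₂/V₁) = 5.24×8.314×342×ln(5.46) = 25300 J.
Q = ΔU + W = 25300 J.
State after step 1: P = 88.1 kPa, V = 169 L, T = 342 K.
Step 2 — Isochoric: V stays 169 L; P/T = const ⇒ T₂ = 484 K, P₂ = 125 kPa.
W = 0 (no volume change).
ΔU = nCvΔT = 5.24×20.8×(484−342) = 15500 J.
Q = ΔU = 15500 J.
Net over both steps: W = 25300 J, Q = 40800 J, ΔU = 15500 J.

40800 J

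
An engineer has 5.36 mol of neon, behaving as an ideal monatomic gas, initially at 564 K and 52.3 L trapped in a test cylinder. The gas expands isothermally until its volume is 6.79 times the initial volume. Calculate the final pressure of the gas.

P₁ = nRT₁/V₁ = 5.36×8.314×564/52.3 = 481 kPa.
Isothermal: T stays 564 K; PV = const ⇒ V₂ = 355 L, P₂ = 70.8 kPa.

70.8 kPa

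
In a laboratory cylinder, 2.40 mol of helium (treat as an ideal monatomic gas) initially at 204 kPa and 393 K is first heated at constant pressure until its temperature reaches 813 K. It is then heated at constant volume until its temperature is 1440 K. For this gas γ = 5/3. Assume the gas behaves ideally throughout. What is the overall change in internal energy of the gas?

V₁ = nRT₁/P₁ = 2.40×8.314×393/204 = 38.4 L.
Step 1 — Isobaric: P stays 204 kPa; V/T = const ⇒ T₂ = 813 K, V₂ = 79.5 L.
W = PΔV = 204×(79.5−38.4) kPa·L = 8380 J.
ΔU = nCvΔT = 2.40×12.5×(813−393) = 12600 J.
Q = ΔU + W = nCpΔT = 21000 J.
State after step 1: P = 204 kPa, V = 79.5 L, T = 813 K.
Step 2 — Isochoric: V stays 79.5 L; P/T = const ⇒ T₂ = 1440 K, P₂ = 361 kPa.
W = 0 (no volume change).
ΔU = nCvΔT = 2.40×12.5×(1440−813) = 18800 J.
Q = ΔU = 18800 J.
Net over both steps: W = 8380 J, Q = 39700 J, ΔU = 31300 J.

31300 J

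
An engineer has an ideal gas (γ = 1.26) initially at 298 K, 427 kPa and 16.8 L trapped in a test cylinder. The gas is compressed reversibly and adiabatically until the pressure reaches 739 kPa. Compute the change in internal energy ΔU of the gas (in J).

3310 J

n = P₁V₁/(RT₁) = 427×16.8/(8.314×298) = 2.90 mol.
Adiabatic: T₂/T₁ = (P₂/P₁)^((γ−1)/γ) ⇒ T₂ = 298×(1.73)^0.206 = 334 K; V₂ = 10.9 L.
For an ideal gas ΔU = nCvΔT with Cv = R/(γ−1) = 32.0 J/(mol·K).
ΔU = 2.90×32.0×(334−298) = 3310 J.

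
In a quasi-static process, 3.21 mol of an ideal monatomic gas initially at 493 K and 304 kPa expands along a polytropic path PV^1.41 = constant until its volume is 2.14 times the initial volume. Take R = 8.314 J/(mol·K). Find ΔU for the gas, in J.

V₁ = nRT₁/P₁ = 3.21×8.314×493/304 = 43.3 L.
Polytropic n=1.41: T₂ = T₁(V₁/V₂)^(n−1) = 493×(0.467)^0.41 = 361 K; P₂ = P₁(V₁/V₂)^n = 104 kPa.
For an ideal gas ΔU = nCvΔT with Cv = (3/2)R = 12.5 J/(mol·K).
ΔU = 3.21×12.5×(361−493) = -5290 J.

-5290 J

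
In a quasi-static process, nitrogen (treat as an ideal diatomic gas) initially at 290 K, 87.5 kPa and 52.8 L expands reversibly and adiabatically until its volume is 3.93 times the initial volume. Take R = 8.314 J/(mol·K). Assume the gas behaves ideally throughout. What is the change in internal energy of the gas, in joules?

-4870 J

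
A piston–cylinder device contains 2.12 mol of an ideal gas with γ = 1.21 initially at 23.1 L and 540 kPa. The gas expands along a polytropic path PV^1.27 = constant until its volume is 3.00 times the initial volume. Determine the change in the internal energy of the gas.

-15200 J

T₁ = P₁V₁/(nR) = 540×23.1/(2.12×8.314) = 708 K.
Polytropic n=1.27: T₂ = T₁(V₁/V₂)^(n−1) = 708×(0.333)^0.27 = 526 K; P₂ = P₁(V₁/V₂)^n = 134 kPa.
For an ideal gas ΔU = nCvΔT with Cv = R/(γ−1) = 39.6 J/(mol·K).
ΔU = 2.12×39.6×(526−708) = -15200 J.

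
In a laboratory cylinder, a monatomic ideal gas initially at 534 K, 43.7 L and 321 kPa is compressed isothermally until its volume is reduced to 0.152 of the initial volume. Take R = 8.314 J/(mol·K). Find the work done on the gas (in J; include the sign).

n = P₁V₁/(RT₁) = 321×43.7/(8.314×534) = 3.16 mol.
Isothermal: T stays 534 K; PV = const ⇒ V₂ = 6.64 L, P₂ = 2110 kPa.
W = nRT ln(V₂/V₁) = 3.16×8.314×534×ln(0.152) = -26400 J.
Work done on the gas = −W_by = 26400 J.

26400 J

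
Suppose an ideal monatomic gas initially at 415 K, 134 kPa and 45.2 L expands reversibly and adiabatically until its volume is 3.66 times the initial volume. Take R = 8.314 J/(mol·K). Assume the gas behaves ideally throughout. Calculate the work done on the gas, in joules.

n = P₁V₁/(RT₁) = 134×45.2/(8.314×415) = 1.76 mol.
Adiabatic: TV^(γ−1) = const ⇒ T₂ = 415×(0.273)^0.667 = 175 K; PV^γ = const ⇒ P₂ = 15.4 kPa.
ΔU = nCvΔT = 1.76×12.5×(175−415) = -5260 J.
Q = 0 for an adiabatic process, so W = −ΔU = 5260 J.
Work done on the gas = −W_by = -5260 J.

-5260 J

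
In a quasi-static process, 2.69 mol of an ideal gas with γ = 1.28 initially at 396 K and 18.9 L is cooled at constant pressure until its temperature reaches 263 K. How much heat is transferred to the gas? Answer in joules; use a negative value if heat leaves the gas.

P₁ = nRT₁/V₁ = 2.69×8.314×396/18.9 = 469 kPa.
Isobaric: P stays 469 kPa; V/T = const ⇒ T₂ = 263 K, V₂ = 12.6 L.
W = PΔV = 469×(12.6−18.9) kPa·L = -2970 J.
ΔU = nCvΔT = 2.69×29.7×(263−396) = -10600 J.
Q = ΔU + W = nCpΔT = -13600 J.

-13600 J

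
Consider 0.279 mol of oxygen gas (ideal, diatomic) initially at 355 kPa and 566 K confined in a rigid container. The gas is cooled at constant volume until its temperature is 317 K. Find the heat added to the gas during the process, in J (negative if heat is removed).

V₁ = nRT₁/P₁ = 0.279×8.314×566/355 = 3.70 L.
Isochoric: V stays 3.70 L; P/T = const ⇒ T₂ = 317 K, P₂ = 199 kPa.
W = 0 (no volume change).
ΔU = nCvΔT = 0.279×20.8×(317−566) = -1440 J.
Q = ΔU = -1440 J.

-1440 J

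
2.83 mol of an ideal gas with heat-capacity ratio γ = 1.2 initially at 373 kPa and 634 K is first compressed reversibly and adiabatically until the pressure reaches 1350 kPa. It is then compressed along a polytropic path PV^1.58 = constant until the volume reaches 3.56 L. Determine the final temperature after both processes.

1720 K

V₁ = nRT₁/P₁ = 2.83×8.314×634/373 = 40.0 L.
Step 1 — Adiabatic: T₂/T₁ = (P₂/P₁)^((γ−1)/γ) ⇒ T₂ = 634×(3.62)^0.167 = 786 K; V₂ = 13.7 L.
ΔU = nCvΔT = 2.83×41.6×(786−634) = 17800 J.
Q = 0 for an adiabatic process, so W = −ΔU = -17800 J.
State after step 1: P = 1350 kPa, V = 13.7 L, T = 786 K.
Step 2 — Polytropic n=1.58: T₂ = T₁(V₁/V₂)^(n−1) = 786×(3.85)^0.58 = 1720 K; P₂ = P₁(V₁/V₂)^n = 11300 kPa.
W = (P₁V₁−P₂V₂)/(n−1) = (1350×13.7−11300×3.56)/0.58 = -37700 J.
ΔU = nCvΔT = 2.83×41.6×(1720−786) = 109000 J.
Q = ΔU + W = 71700 J.
Net over both steps: W = -55600 J, Q = 71700 J, ΔU = 127000 J.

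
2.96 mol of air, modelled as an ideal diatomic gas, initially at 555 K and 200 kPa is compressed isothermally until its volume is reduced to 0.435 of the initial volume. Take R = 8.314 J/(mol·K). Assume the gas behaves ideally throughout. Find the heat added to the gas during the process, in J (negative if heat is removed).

-11400 J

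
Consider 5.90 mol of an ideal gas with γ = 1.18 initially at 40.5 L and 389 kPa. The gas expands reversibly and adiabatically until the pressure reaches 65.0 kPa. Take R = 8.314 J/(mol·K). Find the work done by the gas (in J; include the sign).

T₁ = P₁V₁/(nR) = 389×40.5/(5.90×8.314) = 321 K.
Adiabatic: T₂/T₁ = (P₂/P₁)^((γ−1)/γ) ⇒ T₂ = 321×(0.167)^0.153 = 244 K; V₂ = 184 L.
ΔU = nCvΔT = 5.90×46.2×(244−321) = -20900 J.
Q = 0 for an adiabatic process, so W = −ΔU = 20900 J.

20900 J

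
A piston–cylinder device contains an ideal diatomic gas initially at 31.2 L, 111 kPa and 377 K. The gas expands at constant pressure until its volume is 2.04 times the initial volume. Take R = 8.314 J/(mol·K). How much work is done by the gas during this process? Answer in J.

3600 J

n = P₁V₁/(RT₁) = 111×31.2/(8.314×377) = 1.10 mol.
Isobaric: P stays 111 kPa; V/T = const ⇒ T₂ = 769 K, V₂ = 63.6 L.
W = PΔV = 111×(63.6−31.2) kPa·L = 3600 J.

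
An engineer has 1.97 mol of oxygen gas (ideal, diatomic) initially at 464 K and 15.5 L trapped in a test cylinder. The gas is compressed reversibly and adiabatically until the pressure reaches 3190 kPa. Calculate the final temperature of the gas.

792 K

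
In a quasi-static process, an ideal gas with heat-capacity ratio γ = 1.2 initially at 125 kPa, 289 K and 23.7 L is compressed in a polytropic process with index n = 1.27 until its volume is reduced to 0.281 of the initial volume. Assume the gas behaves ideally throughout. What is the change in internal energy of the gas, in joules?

n = P₁V₁/(RT₁) = 125×23.7/(8.314×289) = 1.23 mol.
Polytropic n=1.27: T₂ = T₁(V₁/V₂)^(n−1) = 289×(3.56)^0.27 = 407 K; P₂ = P₁(V₁/V₂)^n = 627 kPa.
For an ideal gas ΔU = nCvΔT with Cv = R/(γ−1) = 41.6 J/(mol·K).
ΔU = 1.23×41.6×(407−289) = 6060 J.

6060 J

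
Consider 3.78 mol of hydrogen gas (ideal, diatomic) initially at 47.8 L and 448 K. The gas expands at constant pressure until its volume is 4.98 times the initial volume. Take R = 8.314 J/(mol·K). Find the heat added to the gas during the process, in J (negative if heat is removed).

P₁ = nRT₁/V₁ = 3.78×8.314×448/47.8 = 295 kPa.
Isobaric: P stays 295 kPa; V/T = const ⇒ T₂ = 2230 K, V₂ = 238 L.
W = PΔV = 295×(238−47.8) kPa·L = 56000 J.
ΔU = nCvΔT = 3.78×20.8×(2230−448) = 140000 J.
Q = ΔU + W = nCpΔT = 196000 J.

196000 J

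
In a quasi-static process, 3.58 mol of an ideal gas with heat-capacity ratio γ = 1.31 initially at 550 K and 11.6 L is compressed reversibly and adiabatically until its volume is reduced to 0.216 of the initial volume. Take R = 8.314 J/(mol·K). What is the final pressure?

P₁ = nRT₁/V₁ = 3.58×8.314×550/11.6 = 1410 kPa.
Adiabatic: TV^(γ−1) = const ⇒ T₂ = 550×(4.63)^0.310 = 884 K; PV^γ = const ⇒ P₂ = 10500 kPa.

10500 kPa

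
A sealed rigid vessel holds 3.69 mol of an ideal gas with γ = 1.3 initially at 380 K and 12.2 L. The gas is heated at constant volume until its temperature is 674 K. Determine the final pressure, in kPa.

P₁ = nRT₁/V₁ = 3.69×8.314×380/12.2 = 956 kPa.
Isochoric: V stays 12.2 L; P/T = const ⇒ T₂ = 674 K, P₂ = 1690 kPa.

1690 kPa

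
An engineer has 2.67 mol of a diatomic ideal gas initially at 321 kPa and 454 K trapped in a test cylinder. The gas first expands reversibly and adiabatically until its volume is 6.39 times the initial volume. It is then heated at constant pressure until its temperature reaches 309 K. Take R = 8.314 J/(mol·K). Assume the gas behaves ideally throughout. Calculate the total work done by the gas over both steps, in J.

15300 J

V₁ = nRT₁/P₁ = 2.67×8.314×454/321 = 31.4 L.
Step 1 — Adiabatic: TV^(γ−1) = const ⇒ T₂ = 454×(0.156)^0.400 = 216 K; PV^γ = const ⇒ P₂ = 23.9 kPa.
ΔU = nCvΔT = 2.67×20.8×(216−454) = -13200 J.
Q = 0 for an adiabatic process, so W = −ΔU = 13200 J.
State after step 1: P = 23.9 kPa, V = 201 L, T = 216 K.
Step 2 — Isobaric: P stays 23.9 kPa; V/T = const ⇒ T₂ = 309 K, V₂ = 287 L.
W = PΔV = 23.9×(287−201) kPa·L = 2060 J.
ΔU = nCvΔT = 2.67×20.8×(309−216) = 5150 J.
Q = ΔU + W = nCpΔT = 7210 J.
Net over both steps: W = 15300 J, Q = 7210 J, ΔU = -8050 J.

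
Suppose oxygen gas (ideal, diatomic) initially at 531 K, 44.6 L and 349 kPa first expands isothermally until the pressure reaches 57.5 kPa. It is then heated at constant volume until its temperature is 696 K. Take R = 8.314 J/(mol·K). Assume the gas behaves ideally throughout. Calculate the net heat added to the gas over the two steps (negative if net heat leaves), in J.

40200 J

n = P₁V₁/(RT₁) = 349×44.6/(8.314×531) = 3.53 mol.
Step 1 — Isothermal: T stays 531 K; PV = const ⇒ V₂ = 271 L, P₂ = 57.5 kPa.
ΔU = 0 (ideal gas, T constant).
W = nRT ln(V₂/V₁) = 3.53×8.314×531×ln(6.07) = 28100 J.
Q = ΔU + W = 28100 J.
State after step 1: P = 57.5 kPa, V = 271 L, T = 531 K.
Step 2 — Isochoric: V stays 271 L; P/T = const ⇒ T₂ = 696 K, P₂ = 75.4 kPa.
W = 0 (no volume change).
ΔU = nCvΔT = 3.53×20.8×(696−531) = 12100 J.
Q = ΔU = 12100 J.
Net over both steps: W = 28100 J, Q = 40200 J, ΔU = 12100 J.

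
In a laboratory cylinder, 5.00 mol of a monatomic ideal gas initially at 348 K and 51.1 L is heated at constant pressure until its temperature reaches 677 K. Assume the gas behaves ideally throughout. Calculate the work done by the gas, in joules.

13700 J

P₁ = nRT₁/V₁ = 5.00×8.314×348/51.1 = 283 kPa.
Isobaric: P stays 283 kPa; V/T = const ⇒ T₂ = 677 K, V₂ = 99.4 L.
W = PΔV = 283×(99.4−51.1) kPa·L = 13700 J.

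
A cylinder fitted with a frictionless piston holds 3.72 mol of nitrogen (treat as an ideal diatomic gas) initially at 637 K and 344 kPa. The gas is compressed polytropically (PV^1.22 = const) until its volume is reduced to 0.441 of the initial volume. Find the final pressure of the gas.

934 kPa

V₁ = nRT₁/P₁ = 3.72×8.314×637/344 = 57.3 L.
Polytropic n=1.22: T₂ = T₁(V₁/V₂)^(n−1) = 637×(2.27)^0.22 = 763 K; P₂ = P₁(V₁/V₂)^n = 934 kPa.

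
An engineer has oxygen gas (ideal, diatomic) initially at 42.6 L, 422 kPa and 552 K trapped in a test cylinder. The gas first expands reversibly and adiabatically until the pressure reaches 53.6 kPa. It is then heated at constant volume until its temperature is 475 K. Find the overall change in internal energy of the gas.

-6270 J

n = P₁V₁/(RT₁) = 422×42.6/(8.314×552) = 3.92 mol.
Step 1 — Adiabatic: T₂/T₁ = (P₂/P₁)^((γ−1)/γ) ⇒ T₂ = 552×(0.127)^0.286 = 306 K; V₂ = 186 L.
ΔU = nCvΔT = 3.92×20.8×(306−552) = -20000 J.
Q = 0 for an adiabatic process, so W = −ΔU = 20000 J.
State after step 1: P = 53.6 kPa, V = 186 L, T = 306 K.
Step 2 — Isochoric: V stays 186 L; P/T = const ⇒ T₂ = 475 K, P₂ = 83.2 kPa.
W = 0 (no volume change).
ΔU = nCvΔT = 3.92×20.8×(475−306) = 13700 J.
Q = ΔU = 13700 J.
Net over both steps: W = 20000 J, Q = 13700 J, ΔU = -6270 J.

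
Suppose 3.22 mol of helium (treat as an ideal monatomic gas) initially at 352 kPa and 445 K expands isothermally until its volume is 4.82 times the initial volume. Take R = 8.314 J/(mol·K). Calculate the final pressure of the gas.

V₁ = nRT₁/P₁ = 3.22×8.314×445/352 = 33.8 L.
Isothermal: T stays 445 K; PV = const ⇒ V₂ = 163 L, P₂ = 73.0 kPa.

73.0 kPa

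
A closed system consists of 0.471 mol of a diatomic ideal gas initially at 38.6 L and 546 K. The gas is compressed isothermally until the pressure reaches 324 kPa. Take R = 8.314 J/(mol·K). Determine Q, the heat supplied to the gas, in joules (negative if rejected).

-3780 J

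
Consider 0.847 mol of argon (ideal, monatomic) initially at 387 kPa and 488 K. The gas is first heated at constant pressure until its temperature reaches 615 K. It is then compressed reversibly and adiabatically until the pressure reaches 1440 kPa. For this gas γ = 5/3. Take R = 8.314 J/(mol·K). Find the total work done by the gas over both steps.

-3600 J

V₁ = nRT₁/P₁ = 0.847×8.314×488/387 = 8.88 L.
Step 1 — Isobaric: P stays 387 kPa; V/T = const ⇒ T₂ = 615 K, V₂ = 11.2 L.
W = PΔV = 387×(11.2−8.88) kPa·L = 894 J.
ΔU = nCvΔT = 0.847×12.5×(615−488) = 1340 J.
Q = ΔU + W = nCpΔT = 2240 J.
State after step 1: P = 387 kPa, V = 11.2 L, T = 615 K.
Step 2 — Adiabatic: T₂/T₁ = (P₂/P₁)^((γ−1)/γ) ⇒ T₂ = 615×(3.72)^0.400 = 1040 K; V₂ = 5.09 L.
ΔU = nCvΔT = 0.847×12.5×(1040−615) = 4490 J.
Q = 0 for an adiabatic process, so W = −ΔU = -4490 J.
Net over both steps: W = -3600 J, Q = 2240 J, ΔU = 5830 J.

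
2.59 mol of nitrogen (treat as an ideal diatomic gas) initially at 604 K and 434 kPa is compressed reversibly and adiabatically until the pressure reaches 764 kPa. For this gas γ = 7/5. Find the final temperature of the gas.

710 K

V₁ = nRT₁/P₁ = 2.59×8.314×604/434 = 30.0 L.
Adiabatic: T₂/T₁ = (P₂/P₁)^((γ−1)/γ) ⇒ T₂ = 604×(1.76)^0.286 = 710 K; V₂ = 20.0 L.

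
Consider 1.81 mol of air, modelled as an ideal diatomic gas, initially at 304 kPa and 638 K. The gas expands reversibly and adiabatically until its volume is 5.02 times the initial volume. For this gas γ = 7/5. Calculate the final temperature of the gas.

335 K

V₁ = nRT₁/P₁ = 1.81×8.314×638/304 = 31.6 L.
Adiabatic: TV^(γ−1) = const ⇒ T₂ = 638×(0.199)^0.400 = 335 K; PV^γ = const ⇒ P₂ = 31.8 kPa.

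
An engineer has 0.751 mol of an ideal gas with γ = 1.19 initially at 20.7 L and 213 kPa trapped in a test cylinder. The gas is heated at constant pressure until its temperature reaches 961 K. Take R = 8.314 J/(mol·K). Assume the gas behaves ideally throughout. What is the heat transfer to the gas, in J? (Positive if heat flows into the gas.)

T₁ = P₁V₁/(nR) = 213×20.7/(0.751×8.314) = 706 K.
Isobaric: P stays 213 kPa; V/T = const ⇒ T₂ = 961 K, V₂ = 28.2 L.
W = PΔV = 213×(28.2−20.7) kPa·L = 1590 J.
ΔU = nCvΔT = 0.751×43.8×(961−706) = 8370 J.
Q = ΔU + W = nCpΔT = 9970 J.

9970 J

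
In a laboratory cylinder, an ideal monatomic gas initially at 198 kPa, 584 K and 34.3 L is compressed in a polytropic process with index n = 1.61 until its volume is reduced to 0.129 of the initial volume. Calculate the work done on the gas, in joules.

n = P₁V₁/(RT₁) = 198×34.3/(8.314×584) = 1.40 mol.
Polytropic n=1.61: T₂ = T₁(V₁/V₂)^(n−1) = 584×(7.75)^0.61 = 2040 K; P₂ = P₁(V₁/V₂)^n = 5350 kPa.
W = (P₁V₁−P₂V₂)/(n−1) = (198×34.3−5350×4.42)/0.61 = -27700 J.
Work done on the gas = −W_by = 27700 J.

27700 J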